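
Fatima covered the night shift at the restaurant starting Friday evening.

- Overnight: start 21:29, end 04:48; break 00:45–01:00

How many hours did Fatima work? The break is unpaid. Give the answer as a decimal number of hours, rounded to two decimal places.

Overnight: 21:29 → midnight = 2 h 31 min; midnight → 04:48 = 4 h 48 min; span 7 h 19 min; less 15 min break → 7 h 4 min

7.07 hours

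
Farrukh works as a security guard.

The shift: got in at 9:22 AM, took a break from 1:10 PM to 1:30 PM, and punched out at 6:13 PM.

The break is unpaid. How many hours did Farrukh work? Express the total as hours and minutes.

The shift: 9:22 AM–6:13 PM = 8 h 51 min; less 20 min break → 8 h 31 min

8 h 31 min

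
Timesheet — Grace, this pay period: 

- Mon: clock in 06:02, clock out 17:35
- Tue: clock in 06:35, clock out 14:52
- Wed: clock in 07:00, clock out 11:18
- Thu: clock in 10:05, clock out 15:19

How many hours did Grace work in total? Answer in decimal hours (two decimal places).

Mon: 06:02–17:35 = 11 h 33 min
Tue: 06:35–14:52 = 8 h 17 min
Wed: 07:00–11:18 = 4 h 18 min
Thu: 10:05–15:19 = 5 h 14 min
Total: 11 h 33 min + 8 h 17 min + 4 h 18 min + 5 h 14 min = 29 h 22 min.

29.37 hours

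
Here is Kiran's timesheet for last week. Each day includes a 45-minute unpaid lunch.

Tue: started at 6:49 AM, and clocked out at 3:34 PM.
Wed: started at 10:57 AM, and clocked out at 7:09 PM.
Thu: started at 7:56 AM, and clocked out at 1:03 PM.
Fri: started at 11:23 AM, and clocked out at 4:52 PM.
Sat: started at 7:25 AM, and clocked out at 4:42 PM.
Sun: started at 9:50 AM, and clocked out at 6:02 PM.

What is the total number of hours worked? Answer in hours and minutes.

40 h 32 min

Tue: 6:49 AM–3:34 PM = 8 h 45 min; less 45 min break → 8 h 0 min
Wed: 10:57 AM–7:09 PM = 8 h 12 min; less 45 min break → 7 h 27 min
Thu: 7:56 AM–1:03 PM = 5 h 7 min; less 45 min break → 4 h 22 min
Fri: 11:23 AM–4:52 PM = 5 h 29 min; less 45 min break → 4 h 44 min
Sat: 7:25 AM–4:42 PM = 9 h 17 min; less 45 min break → 8 h 32 min
Sun: 9:50 AM–6:02 PM = 8 h 12 min; less 45 min break → 7 h 27 min
Total: 8 h 0 min + 7 h 27 min + 4 h 22 min + 4 h 44 min + 8 h 32 min + 7 h 27 min = 40 h 32 min.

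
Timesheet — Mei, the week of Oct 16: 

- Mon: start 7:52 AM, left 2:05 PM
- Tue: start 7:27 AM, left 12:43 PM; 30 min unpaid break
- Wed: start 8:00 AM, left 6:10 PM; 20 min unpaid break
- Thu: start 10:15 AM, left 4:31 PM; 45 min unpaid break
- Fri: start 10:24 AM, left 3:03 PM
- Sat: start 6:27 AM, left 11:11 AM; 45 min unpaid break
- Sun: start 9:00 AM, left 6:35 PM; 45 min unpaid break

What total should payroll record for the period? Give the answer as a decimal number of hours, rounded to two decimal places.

43.80 hours

Mon: 7:52 AM–2:05 PM = 6 h 13 min
Tue: 7:27 AM–12:43 PM = 5 h 16 min; less 30 min break → 4 h 46 min
Wed: 8:00 AM–6:10 PM = 10 h 10 min; less 20 min break → 9 h 50 min
Thu: 10:15 AM–4:31 PM = 6 h 16 min; less 45 min break → 5 h 31 min
Fri: 10:24 AM–3:03 PM = 4 h 39 min
Sat: 6:27 AM–11:11 AM = 4 h 44 min; less 45 min break → 3 h 59 min
Sun: 9:00 AM–6:35 PM = 9 h 35 min; less 45 min break → 8 h 50 min
Total: 6 h 13 min + 4 h 46 min + 9 h 50 min + 5 h 31 min + 4 h 39 min + 3 h 59 min + 8 h 50 min = 43 h 48 min.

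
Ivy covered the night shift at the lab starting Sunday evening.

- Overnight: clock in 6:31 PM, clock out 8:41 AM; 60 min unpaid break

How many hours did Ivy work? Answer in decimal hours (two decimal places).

13.17 hours

Overnight: 6:31 PM → midnight = 5 h 29 min; midnight → 8:41 AM = 8 h 41 min; span 14 h 10 min; less 60 min break → 13 h 10 min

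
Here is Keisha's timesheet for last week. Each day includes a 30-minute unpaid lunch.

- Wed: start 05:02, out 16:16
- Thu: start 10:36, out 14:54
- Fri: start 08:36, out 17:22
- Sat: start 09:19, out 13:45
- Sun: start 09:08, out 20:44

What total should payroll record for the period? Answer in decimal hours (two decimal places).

37.83 hours

Wed: 05:02–16:16 = 11 h 14 min; less 30 min break → 10 h 44 min
Thu: 10:36–14:54 = 4 h 18 min; less 30 min break → 3 h 48 min
Fri: 08:36–17:22 = 8 h 46 min; less 30 min break → 8 h 16 min
Sat: 09:19–13:45 = 4 h 26 min; less 30 min break → 3 h 56 min
Sun: 09:08–20:44 = 11 h 36 min; less 30 min break → 11 h 6 min
Total: 10 h 44 min + 3 h 48 min + 8 h 16 min + 3 h 56 min + 11 h 6 min = 37 h 50 min.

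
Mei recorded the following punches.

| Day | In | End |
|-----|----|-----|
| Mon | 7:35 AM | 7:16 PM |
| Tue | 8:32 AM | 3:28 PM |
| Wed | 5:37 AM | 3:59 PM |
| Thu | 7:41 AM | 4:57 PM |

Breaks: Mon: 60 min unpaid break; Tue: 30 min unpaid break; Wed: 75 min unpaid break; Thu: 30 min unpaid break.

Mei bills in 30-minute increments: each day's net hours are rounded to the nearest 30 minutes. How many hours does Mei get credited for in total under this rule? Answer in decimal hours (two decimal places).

35.00 hours

Mon: 7:35 AM–7:16 PM = 11 h 41 min − 60 min = 10 h 41 min → rounds to 10 h 30 min
Tue: 8:32 AM–3:28 PM = 6 h 56 min − 30 min = 6 h 26 min → rounds to 6 h 30 min
Wed: 5:37 AM–3:59 PM = 10 h 22 min − 75 min = 9 h 7 min → rounds to 9 h 0 min
Thu: 7:41 AM–4:57 PM = 9 h 16 min − 30 min = 8 h 46 min → rounds to 9 h 0 min
Total credited: 35 h 0 min.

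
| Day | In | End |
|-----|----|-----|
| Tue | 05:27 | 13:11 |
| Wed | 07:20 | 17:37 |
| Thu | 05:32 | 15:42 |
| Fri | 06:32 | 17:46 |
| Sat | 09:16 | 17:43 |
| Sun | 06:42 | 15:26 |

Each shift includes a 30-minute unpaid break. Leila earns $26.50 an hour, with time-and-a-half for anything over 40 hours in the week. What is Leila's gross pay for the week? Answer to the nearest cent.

$1600.60

Tue: 05:27–13:11 = 7 h 44 min; less 30 min break → 7 h 14 min
Wed: 07:20–17:37 = 10 h 17 min; less 30 min break → 9 h 47 min
Thu: 05:32–15:42 = 10 h 10 min; less 30 min break → 9 h 40 min
Fri: 06:32–17:46 = 11 h 14 min; less 30 min break → 10 h 44 min
Sat: 09:16–17:43 = 8 h 27 min; less 30 min break → 7 h 57 min
Sun: 06:42–15:26 = 8 h 44 min; less 30 min break → 8 h 14 min
Total worked: 53 h 36 min = 3216 min.
Regular 40 h 0 min = 2400 min at $26.50/h; overtime 13 h 36 min = 816 min at $39.75/h.
Pay = (2400 × $26.50 + 816 × $39.75) ÷ 60 = $1600.60.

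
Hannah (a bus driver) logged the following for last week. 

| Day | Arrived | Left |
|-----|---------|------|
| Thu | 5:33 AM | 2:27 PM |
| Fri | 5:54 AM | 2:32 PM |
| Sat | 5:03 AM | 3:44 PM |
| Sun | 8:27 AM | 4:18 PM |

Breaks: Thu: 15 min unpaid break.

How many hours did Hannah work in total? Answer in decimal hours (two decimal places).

Thu: 5:33 AM–2:27 PM = 8 h 54 min; less 15 min break → 8 h 39 min
Fri: 5:54 AM–2:32 PM = 8 h 38 min
Sat: 5:03 AM–3:44 PM = 10 h 41 min
Sun: 8:27 AM–4:18 PM = 7 h 51 min
Total: 8 h 39 min + 8 h 38 min + 10 h 41 min + 7 h 51 min = 35 h 49 min.

35.82 hours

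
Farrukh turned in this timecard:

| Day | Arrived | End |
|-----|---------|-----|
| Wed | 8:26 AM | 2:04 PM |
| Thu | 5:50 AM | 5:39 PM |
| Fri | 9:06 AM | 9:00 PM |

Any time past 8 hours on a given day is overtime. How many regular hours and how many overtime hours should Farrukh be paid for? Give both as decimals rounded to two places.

Regular 21.63 hours, overtime 7.72 hours

Wed: 8:26 AM–2:04 PM = 5 h 38 min
Thu: 5:50 AM–5:39 PM = 11 h 49 min
Fri: 9:06 AM–9:00 PM = 11 h 54 min
Wed reg 5 h 38 min / OT 0 h 0 min; Thu reg 8 h 0 min / OT 3 h 49 min; Fri reg 8 h 0 min / OT 3 h 54 min.
Totals: regular 21 h 38 min, overtime 7 h 43 min.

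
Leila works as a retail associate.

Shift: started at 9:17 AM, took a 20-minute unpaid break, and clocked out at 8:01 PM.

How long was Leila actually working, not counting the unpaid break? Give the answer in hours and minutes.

10 h 24 min

Shift: 9:17 AM–8:01 PM = 10 h 44 min; less 20 min break → 10 h 24 min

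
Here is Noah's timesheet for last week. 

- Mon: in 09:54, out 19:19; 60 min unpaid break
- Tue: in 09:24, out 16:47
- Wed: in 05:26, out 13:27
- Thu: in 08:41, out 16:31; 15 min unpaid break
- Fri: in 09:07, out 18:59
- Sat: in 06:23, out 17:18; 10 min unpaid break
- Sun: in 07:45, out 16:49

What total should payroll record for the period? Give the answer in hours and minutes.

Mon: 09:54–19:19 = 9 h 25 min; less 60 min break → 8 h 25 min
Tue: 09:24–16:47 = 7 h 23 min
Wed: 05:26–13:27 = 8 h 1 min
Thu: 08:41–16:31 = 7 h 50 min; less 15 min break → 7 h 35 min
Fri: 09:07–18:59 = 9 h 52 min
Sat: 06:23–17:18 = 10 h 55 min; less 10 min break → 10 h 45 min
Sun: 07:45–16:49 = 9 h 4 min
Total: 8 h 25 min + 7 h 23 min + 8 h 1 min + 7 h 35 min + 9 h 52 min + 10 h 45 min + 9 h 4 min = 61 h 5 min.

61 h 5 min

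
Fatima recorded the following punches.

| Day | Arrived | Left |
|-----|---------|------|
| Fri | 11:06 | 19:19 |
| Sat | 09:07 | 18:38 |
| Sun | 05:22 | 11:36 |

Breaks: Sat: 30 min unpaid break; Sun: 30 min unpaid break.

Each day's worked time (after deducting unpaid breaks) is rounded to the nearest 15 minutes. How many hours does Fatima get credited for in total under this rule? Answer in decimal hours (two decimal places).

Fri: 11:06–19:19 = 8 h 13 min → rounds to 8 h 15 min
Sat: 09:07–18:38 = 9 h 31 min − 30 min = 9 h 1 min → rounds to 9 h 0 min
Sun: 05:22–11:36 = 6 h 14 min − 30 min = 5 h 44 min → rounds to 5 h 45 min
Total credited: 23 h 0 min.

23.00 hours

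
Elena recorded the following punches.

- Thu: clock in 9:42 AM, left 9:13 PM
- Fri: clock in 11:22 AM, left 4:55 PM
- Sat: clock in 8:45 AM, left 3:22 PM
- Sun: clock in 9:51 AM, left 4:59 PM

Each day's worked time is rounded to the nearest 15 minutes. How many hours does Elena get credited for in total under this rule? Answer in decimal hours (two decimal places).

Thu: 9:42 AM–9:13 PM = 11 h 31 min → rounds to 11 h 30 min
Fri: 11:22 AM–4:55 PM = 5 h 33 min → rounds to 5 h 30 min
Sat: 8:45 AM–3:22 PM = 6 h 37 min → rounds to 6 h 30 min
Sun: 9:51 AM–4:59 PM = 7 h 8 min → rounds to 7 h 15 min
Total credited: 30 h 45 min.

30.75 hours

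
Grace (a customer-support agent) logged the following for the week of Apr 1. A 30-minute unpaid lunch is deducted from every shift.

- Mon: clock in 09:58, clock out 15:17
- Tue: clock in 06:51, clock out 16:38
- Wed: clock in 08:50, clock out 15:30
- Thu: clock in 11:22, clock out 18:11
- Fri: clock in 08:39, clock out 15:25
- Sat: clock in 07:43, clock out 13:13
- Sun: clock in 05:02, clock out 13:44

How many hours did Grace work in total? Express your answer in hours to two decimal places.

Mon: 09:58–15:17 = 5 h 19 min; less 30 min break → 4 h 49 min
Tue: 06:51–16:38 = 9 h 47 min; less 30 min break → 9 h 17 min
Wed: 08:50–15:30 = 6 h 40 min; less 30 min break → 6 h 10 min
Thu: 11:22–18:11 = 6 h 49 min; less 30 min break → 6 h 19 min
Fri: 08:39–15:25 = 6 h 46 min; less 30 min break → 6 h 16 min
Sat: 07:43–13:13 = 5 h 30 min; less 30 min break → 5 h 0 min
Sun: 05:02–13:44 = 8 h 42 min; less 30 min break → 8 h 12 min
Total: 4 h 49 min + 9 h 17 min + 6 h 10 min + 6 h 19 min + 6 h 16 min + 5 h 0 min + 8 h 12 min = 46 h 3 min.

46.05 hours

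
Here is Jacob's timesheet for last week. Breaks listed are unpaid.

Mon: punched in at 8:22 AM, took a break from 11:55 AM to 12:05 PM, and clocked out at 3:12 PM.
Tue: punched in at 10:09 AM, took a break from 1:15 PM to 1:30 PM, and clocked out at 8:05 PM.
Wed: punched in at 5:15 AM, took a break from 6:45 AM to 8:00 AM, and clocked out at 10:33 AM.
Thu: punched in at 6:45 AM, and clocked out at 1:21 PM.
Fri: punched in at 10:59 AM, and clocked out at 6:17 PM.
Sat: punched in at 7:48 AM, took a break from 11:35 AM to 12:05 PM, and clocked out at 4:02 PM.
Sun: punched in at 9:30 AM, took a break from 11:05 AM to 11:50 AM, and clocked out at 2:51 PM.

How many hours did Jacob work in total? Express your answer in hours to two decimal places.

Mon: 8:22 AM–3:12 PM = 6 h 50 min; less 10 min break → 6 h 40 min
Tue: 10:09 AM–8:05 PM = 9 h 56 min; less 15 min break → 9 h 41 min
Wed: 5:15 AM–10:33 AM = 5 h 18 min; less 75 min break → 4 h 3 min
Thu: 6:45 AM–1:21 PM = 6 h 36 min
Fri: 10:59 AM–6:17 PM = 7 h 18 min
Sat: 7:48 AM–4:02 PM = 8 h 14 min; less 30 min break → 7 h 44 min
Sun: 9:30 AM–2:51 PM = 5 h 21 min; less 45 min break → 4 h 36 min
Total: 6 h 40 min + 9 h 41 min + 4 h 3 min + 6 h 36 min + 7 h 18 min + 7 h 44 min + 4 h 36 min = 46 h 38 min.

46.63 hours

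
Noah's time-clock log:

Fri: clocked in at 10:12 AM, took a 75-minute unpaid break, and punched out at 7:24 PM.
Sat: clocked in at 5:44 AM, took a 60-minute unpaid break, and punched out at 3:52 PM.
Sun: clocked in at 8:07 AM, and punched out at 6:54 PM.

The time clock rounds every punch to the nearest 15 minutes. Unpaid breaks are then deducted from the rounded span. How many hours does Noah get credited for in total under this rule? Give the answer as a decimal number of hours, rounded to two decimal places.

28.00 hours

Fri: in 10:12 AM→10:15 AM, out 7:24 PM→7:30 PM; 9 h 15 min − 75 min = 8 h 0 min
Sat: in 5:44 AM→5:45 AM, out 3:52 PM→3:45 PM; 10 h 0 min − 60 min = 9 h 0 min
Sun: in 8:07 AM→8:00 AM, out 6:54 PM→7:00 PM; 11 h 0 min
Total credited: 28 h 0 min.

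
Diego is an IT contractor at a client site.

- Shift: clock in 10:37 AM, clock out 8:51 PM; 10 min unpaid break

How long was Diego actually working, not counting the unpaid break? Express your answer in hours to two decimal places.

10.07 hours

Shift: 10:37 AM–8:51 PM = 10 h 14 min; less 10 min break → 10 h 4 min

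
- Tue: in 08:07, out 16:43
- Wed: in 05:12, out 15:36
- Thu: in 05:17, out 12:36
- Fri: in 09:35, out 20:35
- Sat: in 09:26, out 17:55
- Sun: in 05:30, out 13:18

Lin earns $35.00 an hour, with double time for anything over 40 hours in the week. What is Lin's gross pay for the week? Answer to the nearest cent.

Tue: 08:07–16:43 = 8 h 36 min
Wed: 05:12–15:36 = 10 h 24 min
Thu: 05:17–12:36 = 7 h 19 min
Fri: 09:35–20:35 = 11 h 0 min
Sat: 09:26–17:55 = 8 h 29 min
Sun: 05:30–13:18 = 7 h 48 min
Total worked: 53 h 36 min = 3216 min.
Regular 40 h 0 min = 2400 min at $35.00/h; overtime 13 h 36 min = 816 min at $70.00/h.
Pay = (2400 × $35.00 + 816 × $70.00) ÷ 60 = $2352.00.

$2352.00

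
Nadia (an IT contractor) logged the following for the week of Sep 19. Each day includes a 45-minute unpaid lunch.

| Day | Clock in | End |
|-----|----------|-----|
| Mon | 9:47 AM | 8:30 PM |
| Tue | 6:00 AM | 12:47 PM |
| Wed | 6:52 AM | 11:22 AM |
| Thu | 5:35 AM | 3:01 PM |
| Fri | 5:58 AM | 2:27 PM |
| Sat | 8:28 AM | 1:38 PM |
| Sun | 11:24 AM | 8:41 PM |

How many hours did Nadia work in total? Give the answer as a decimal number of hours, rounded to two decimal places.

Mon: 9:47 AM–8:30 PM = 10 h 43 min; less 45 min break → 9 h 58 min
Tue: 6:00 AM–12:47 PM = 6 h 47 min; less 45 min break → 6 h 2 min
Wed: 6:52 AM–11:22 AM = 4 h 30 min; less 45 min break → 3 h 45 min
Thu: 5:35 AM–3:01 PM = 9 h 26 min; less 45 min break → 8 h 41 min
Fri: 5:58 AM–2:27 PM = 8 h 29 min; less 45 min break → 7 h 44 min
Sat: 8:28 AM–1:38 PM = 5 h 10 min; less 45 min break → 4 h 25 min
Sun: 11:24 AM–8:41 PM = 9 h 17 min; less 45 min break → 8 h 32 min
Total: 9 h 58 min + 6 h 2 min + 3 h 45 min + 8 h 41 min + 7 h 44 min + 4 h 25 min + 8 h 32 min = 49 h 7 min.

49.12 hours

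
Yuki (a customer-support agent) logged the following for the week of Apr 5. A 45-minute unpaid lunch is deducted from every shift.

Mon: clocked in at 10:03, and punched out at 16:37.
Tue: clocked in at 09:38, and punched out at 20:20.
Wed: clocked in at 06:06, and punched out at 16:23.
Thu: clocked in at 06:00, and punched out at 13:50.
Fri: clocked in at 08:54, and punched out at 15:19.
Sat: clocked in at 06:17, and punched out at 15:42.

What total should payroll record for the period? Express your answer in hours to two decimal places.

Mon: 10:03–16:37 = 6 h 34 min; less 45 min break → 5 h 49 min
Tue: 09:38–20:20 = 10 h 42 min; less 45 min break → 9 h 57 min
Wed: 06:06–16:23 = 10 h 17 min; less 45 min break → 9 h 32 min
Thu: 06:00–13:50 = 7 h 50 min; less 45 min break → 7 h 5 min
Fri: 08:54–15:19 = 6 h 25 min; less 45 min break → 5 h 40 min
Sat: 06:17–15:42 = 9 h 25 min; less 45 min break → 8 h 40 min
Total: 5 h 49 min + 9 h 57 min + 9 h 32 min + 7 h 5 min + 5 h 40 min + 8 h 40 min = 46 h 43 min.

46.72 hours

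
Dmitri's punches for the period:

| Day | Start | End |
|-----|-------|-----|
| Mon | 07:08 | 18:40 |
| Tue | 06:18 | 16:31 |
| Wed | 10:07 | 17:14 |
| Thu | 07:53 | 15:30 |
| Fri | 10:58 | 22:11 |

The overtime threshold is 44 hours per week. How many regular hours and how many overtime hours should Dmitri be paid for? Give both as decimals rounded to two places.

Regular 44.00 hours, overtime 3.70 hours

Mon: 07:08–18:40 = 11 h 32 min
Tue: 06:18–16:31 = 10 h 13 min
Wed: 10:07–17:14 = 7 h 7 min
Thu: 07:53–15:30 = 7 h 37 min
Fri: 10:58–22:11 = 11 h 13 min
Total worked: 47 h 42 min = 47.70 h.
Threshold 44 h → overtime 3 h 42 min, regular 44 h 0 min.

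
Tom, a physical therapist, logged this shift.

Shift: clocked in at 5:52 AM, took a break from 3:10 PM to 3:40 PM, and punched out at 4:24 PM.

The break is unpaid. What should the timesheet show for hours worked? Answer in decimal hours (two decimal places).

Shift: 5:52 AM–4:24 PM = 10 h 32 min; less 30 min break → 10 h 2 min

10.03 hours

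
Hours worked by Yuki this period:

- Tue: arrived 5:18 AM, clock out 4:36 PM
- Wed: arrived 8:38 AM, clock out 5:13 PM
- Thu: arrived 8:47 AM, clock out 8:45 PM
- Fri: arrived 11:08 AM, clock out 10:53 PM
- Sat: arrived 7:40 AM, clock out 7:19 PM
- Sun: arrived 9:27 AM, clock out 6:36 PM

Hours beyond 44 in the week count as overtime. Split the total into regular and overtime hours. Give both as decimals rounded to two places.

Regular 44.00 hours, overtime 20.40 hours

Tue: 5:18 AM–4:36 PM = 11 h 18 min
Wed: 8:38 AM–5:13 PM = 8 h 35 min
Thu: 8:47 AM–8:45 PM = 11 h 58 min
Fri: 11:08 AM–10:53 PM = 11 h 45 min
Sat: 7:40 AM–7:19 PM = 11 h 39 min
Sun: 9:27 AM–6:36 PM = 9 h 9 min
Total worked: 64 h 24 min = 64.40 h.
Threshold 44 h → overtime 20 h 24 min, regular 44 h 0 min.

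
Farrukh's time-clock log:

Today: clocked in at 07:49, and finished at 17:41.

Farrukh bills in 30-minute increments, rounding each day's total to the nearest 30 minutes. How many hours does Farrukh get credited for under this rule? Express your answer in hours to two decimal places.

Today: 07:49–17:41 = 9 h 52 min → rounds to 10 h 0 min

10.00 hours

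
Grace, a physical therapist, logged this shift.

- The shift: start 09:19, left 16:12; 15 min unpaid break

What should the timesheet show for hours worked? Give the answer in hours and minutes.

6 h 38 min

The shift: 09:19–16:12 = 6 h 53 min; less 15 min break → 6 h 38 min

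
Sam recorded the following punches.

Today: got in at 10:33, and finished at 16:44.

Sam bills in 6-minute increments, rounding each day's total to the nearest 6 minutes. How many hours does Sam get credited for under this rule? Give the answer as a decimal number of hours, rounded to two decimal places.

6.20 hours

Today: 10:33–16:44 = 6 h 11 min → rounds to 6 h 12 min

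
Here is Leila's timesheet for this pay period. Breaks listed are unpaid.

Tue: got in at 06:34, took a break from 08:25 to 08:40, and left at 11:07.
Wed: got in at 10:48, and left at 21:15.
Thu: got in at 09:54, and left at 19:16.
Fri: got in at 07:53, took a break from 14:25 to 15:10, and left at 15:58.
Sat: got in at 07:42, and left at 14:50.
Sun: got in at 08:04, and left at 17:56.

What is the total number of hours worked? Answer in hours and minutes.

Tue: 06:34–11:07 = 4 h 33 min; less 15 min break → 4 h 18 min
Wed: 10:48–21:15 = 10 h 27 min
Thu: 09:54–19:16 = 9 h 22 min
Fri: 07:53–15:58 = 8 h 5 min; less 45 min break → 7 h 20 min
Sat: 07:42–14:50 = 7 h 8 min
Sun: 08:04–17:56 = 9 h 52 min
Total: 4 h 18 min + 10 h 27 min + 9 h 22 min + 7 h 20 min + 7 h 8 min + 9 h 52 min = 48 h 27 min.

48 h 27 min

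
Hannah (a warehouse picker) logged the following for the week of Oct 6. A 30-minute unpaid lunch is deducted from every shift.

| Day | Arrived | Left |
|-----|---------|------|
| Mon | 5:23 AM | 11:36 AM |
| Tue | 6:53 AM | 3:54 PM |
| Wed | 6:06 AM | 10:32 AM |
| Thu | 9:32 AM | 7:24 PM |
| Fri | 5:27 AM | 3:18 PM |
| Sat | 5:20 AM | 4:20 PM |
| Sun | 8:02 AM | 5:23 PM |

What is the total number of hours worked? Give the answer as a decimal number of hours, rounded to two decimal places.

Mon: 5:23 AM–11:36 AM = 6 h 13 min; less 30 min break → 5 h 43 min
Tue: 6:53 AM–3:54 PM = 9 h 1 min; less 30 min break → 8 h 31 min
Wed: 6:06 AM–10:32 AM = 4 h 26 min; less 30 min break → 3 h 56 min
Thu: 9:32 AM–7:24 PM = 9 h 52 min; less 30 min break → 9 h 22 min
Fri: 5:27 AM–3:18 PM = 9 h 51 min; less 30 min break → 9 h 21 min
Sat: 5:20 AM–4:20 PM = 11 h 0 min; less 30 min break → 10 h 30 min
Sun: 8:02 AM–5:23 PM = 9 h 21 min; less 30 min break → 8 h 51 min
Total: 5 h 43 min + 8 h 31 min + 3 h 56 min + 9 h 22 min + 9 h 21 min + 10 h 30 min + 8 h 51 min = 56 h 14 min.

56.23 hours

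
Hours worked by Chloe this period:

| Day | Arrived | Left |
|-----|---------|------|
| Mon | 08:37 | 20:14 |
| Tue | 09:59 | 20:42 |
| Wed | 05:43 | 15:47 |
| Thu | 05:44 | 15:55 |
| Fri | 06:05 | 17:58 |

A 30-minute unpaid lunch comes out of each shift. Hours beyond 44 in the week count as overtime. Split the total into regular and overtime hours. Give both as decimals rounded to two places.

Mon: 08:37–20:14 = 11 h 37 min; less 30 min break → 11 h 7 min
Tue: 09:59–20:42 = 10 h 43 min; less 30 min break → 10 h 13 min
Wed: 05:43–15:47 = 10 h 4 min; less 30 min break → 9 h 34 min
Thu: 05:44–15:55 = 10 h 11 min; less 30 min break → 9 h 41 min
Fri: 06:05–17:58 = 11 h 53 min; less 30 min break → 11 h 23 min
Total worked: 51 h 58 min = 51.97 h.
Threshold 44 h → overtime 7 h 58 min, regular 44 h 0 min.

Regular 44.00 hours, overtime 7.97 hours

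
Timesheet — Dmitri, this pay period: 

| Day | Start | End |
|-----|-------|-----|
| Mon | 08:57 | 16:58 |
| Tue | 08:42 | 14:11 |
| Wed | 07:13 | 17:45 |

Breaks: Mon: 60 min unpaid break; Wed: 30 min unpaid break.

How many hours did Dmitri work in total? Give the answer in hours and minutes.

22 h 32 min

Mon: 08:57–16:58 = 8 h 1 min; less 60 min break → 7 h 1 min
Tue: 08:42–14:11 = 5 h 29 min
Wed: 07:13–17:45 = 10 h 32 min; less 30 min break → 10 h 2 min
Total: 7 h 1 min + 5 h 29 min + 10 h 2 min = 22 h 32 min.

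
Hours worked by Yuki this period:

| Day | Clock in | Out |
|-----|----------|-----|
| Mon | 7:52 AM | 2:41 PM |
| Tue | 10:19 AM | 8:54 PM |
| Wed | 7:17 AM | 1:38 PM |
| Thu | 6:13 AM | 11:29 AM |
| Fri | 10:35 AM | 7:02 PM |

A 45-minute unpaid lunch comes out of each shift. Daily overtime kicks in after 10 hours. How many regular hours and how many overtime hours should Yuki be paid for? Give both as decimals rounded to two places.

Regular 33.72 hours, overtime 0.00 hours

Mon: 7:52 AM–2:41 PM = 6 h 49 min; less 45 min break → 6 h 4 min
Tue: 10:19 AM–8:54 PM = 10 h 35 min; less 45 min break → 9 h 50 min
Wed: 7:17 AM–1:38 PM = 6 h 21 min; less 45 min break → 5 h 36 min
Thu: 6:13 AM–11:29 AM = 5 h 16 min; less 45 min break → 4 h 31 min
Fri: 10:35 AM–7:02 PM = 8 h 27 min; less 45 min break → 7 h 42 min
Mon reg 6 h 4 min / OT 0 h 0 min; Tue reg 9 h 50 min / OT 0 h 0 min; Wed reg 5 h 36 min / OT 0 h 0 min; Thu reg 4 h 31 min / OT 0 h 0 min; Fri reg 7 h 42 min / OT 0 h 0 min.
Totals: regular 33 h 43 min, overtime 0 h 0 min.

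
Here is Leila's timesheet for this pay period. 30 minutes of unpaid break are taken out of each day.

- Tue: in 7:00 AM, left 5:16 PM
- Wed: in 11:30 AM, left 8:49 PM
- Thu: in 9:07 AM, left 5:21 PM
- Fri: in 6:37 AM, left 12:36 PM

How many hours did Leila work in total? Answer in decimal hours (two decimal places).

Tue: 7:00 AM–5:16 PM = 10 h 16 min; less 30 min break → 9 h 46 min
Wed: 11:30 AM–8:49 PM = 9 h 19 min; less 30 min break → 8 h 49 min
Thu: 9:07 AM–5:21 PM = 8 h 14 min; less 30 min break → 7 h 44 min
Fri: 6:37 AM–12:36 PM = 5 h 59 min; less 30 min break → 5 h 29 min
Total: 9 h 46 min + 8 h 49 min + 7 h 44 min + 5 h 29 min = 31 h 48 min.

31.80 hours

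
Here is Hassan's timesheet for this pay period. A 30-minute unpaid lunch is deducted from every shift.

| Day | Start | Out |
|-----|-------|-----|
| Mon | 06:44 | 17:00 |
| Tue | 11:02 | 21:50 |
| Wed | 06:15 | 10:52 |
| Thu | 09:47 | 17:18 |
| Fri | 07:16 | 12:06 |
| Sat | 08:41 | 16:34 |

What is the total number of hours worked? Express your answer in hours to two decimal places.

Mon: 06:44–17:00 = 10 h 16 min; less 30 min break → 9 h 46 min
Tue: 11:02–21:50 = 10 h 48 min; less 30 min break → 10 h 18 min
Wed: 06:15–10:52 = 4 h 37 min; less 30 min break → 4 h 7 min
Thu: 09:47–17:18 = 7 h 31 min; less 30 min break → 7 h 1 min
Fri: 07:16–12:06 = 4 h 50 min; less 30 min break → 4 h 20 min
Sat: 08:41–16:34 = 7 h 53 min; less 30 min break → 7 h 23 min
Total: 9 h 46 min + 10 h 18 min + 4 h 7 min + 7 h 1 min + 4 h 20 min + 7 h 23 min = 42 h 55 min.

42.92 hours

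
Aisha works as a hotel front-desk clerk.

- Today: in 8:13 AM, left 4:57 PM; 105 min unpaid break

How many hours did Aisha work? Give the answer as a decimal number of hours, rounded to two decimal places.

6.98 hours

Today: 8:13 AM–4:57 PM = 8 h 44 min; less 105 min break → 6 h 59 min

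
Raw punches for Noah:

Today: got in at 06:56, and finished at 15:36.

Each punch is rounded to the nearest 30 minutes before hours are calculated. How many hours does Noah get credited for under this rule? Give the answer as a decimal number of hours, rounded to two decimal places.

8.50 hours

Today: in 06:56→07:00, out 15:36→15:30; 8 h 30 min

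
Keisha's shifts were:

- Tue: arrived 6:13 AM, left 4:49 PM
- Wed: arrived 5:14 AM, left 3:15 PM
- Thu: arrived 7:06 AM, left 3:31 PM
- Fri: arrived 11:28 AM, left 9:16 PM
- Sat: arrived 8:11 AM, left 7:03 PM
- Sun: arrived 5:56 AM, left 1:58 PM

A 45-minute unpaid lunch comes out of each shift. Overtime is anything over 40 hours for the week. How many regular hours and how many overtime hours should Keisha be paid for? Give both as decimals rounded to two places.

Tue: 6:13 AM–4:49 PM = 10 h 36 min; less 45 min break → 9 h 51 min
Wed: 5:14 AM–3:15 PM = 10 h 1 min; less 45 min break → 9 h 16 min
Thu: 7:06 AM–3:31 PM = 8 h 25 min; less 45 min break → 7 h 40 min
Fri: 11:28 AM–9:16 PM = 9 h 48 min; less 45 min break → 9 h 3 min
Sat: 8:11 AM–7:03 PM = 10 h 52 min; less 45 min break → 10 h 7 min
Sun: 5:56 AM–1:58 PM = 8 h 2 min; less 45 min break → 7 h 17 min
Total worked: 53 h 14 min = 53.23 h.
Threshold 40 h → overtime 13 h 14 min, regular 40 h 0 min.

Regular 40.00 hours, overtime 13.23 hours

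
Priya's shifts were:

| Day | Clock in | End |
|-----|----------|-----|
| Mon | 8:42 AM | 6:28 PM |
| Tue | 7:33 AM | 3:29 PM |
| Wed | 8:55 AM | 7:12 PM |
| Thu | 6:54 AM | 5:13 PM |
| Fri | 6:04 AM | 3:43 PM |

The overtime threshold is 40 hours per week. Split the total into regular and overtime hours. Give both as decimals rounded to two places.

Mon: 8:42 AM–6:28 PM = 9 h 46 min
Tue: 7:33 AM–3:29 PM = 7 h 56 min
Wed: 8:55 AM–7:12 PM = 10 h 17 min
Thu: 6:54 AM–5:13 PM = 10 h 19 min
Fri: 6:04 AM–3:43 PM = 9 h 39 min
Total worked: 47 h 57 min = 47.95 h.
Threshold 40 h → overtime 7 h 57 min, regular 40 h 0 min.

Regular 40.00 hours, overtime 7.95 hours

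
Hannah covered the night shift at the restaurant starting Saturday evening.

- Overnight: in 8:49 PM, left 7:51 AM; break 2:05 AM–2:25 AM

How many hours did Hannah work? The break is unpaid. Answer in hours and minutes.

10 h 42 min

Overnight: 8:49 PM → midnight = 3 h 11 min; midnight → 7:51 AM = 7 h 51 min; span 11 h 2 min; less 20 min break → 10 h 42 min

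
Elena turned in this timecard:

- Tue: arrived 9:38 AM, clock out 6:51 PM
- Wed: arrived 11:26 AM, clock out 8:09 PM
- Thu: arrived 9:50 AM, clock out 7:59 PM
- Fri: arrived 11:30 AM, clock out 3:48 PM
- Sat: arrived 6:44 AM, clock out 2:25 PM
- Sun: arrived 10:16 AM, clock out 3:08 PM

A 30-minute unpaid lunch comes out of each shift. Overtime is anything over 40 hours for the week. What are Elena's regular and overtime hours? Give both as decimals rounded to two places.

Tue: 9:38 AM–6:51 PM = 9 h 13 min; less 30 min break → 8 h 43 min
Wed: 11:26 AM–8:09 PM = 8 h 43 min; less 30 min break → 8 h 13 min
Thu: 9:50 AM–7:59 PM = 10 h 9 min; less 30 min break → 9 h 39 min
Fri: 11:30 AM–3:48 PM = 4 h 18 min; less 30 min break → 3 h 48 min
Sat: 6:44 AM–2:25 PM = 7 h 41 min; less 30 min break → 7 h 11 min
Sun: 10:16 AM–3:08 PM = 4 h 52 min; less 30 min break → 4 h 22 min
Total worked: 41 h 56 min = 41.93 h.
Threshold 40 h → overtime 1 h 56 min, regular 40 h 0 min.

Regular 40.00 hours, overtime 1.93 hours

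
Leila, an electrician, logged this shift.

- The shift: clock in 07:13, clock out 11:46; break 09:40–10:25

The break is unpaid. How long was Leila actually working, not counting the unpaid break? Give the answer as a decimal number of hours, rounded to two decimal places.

3.80 hours

The shift: 07:13–11:46 = 4 h 33 min; less 45 min break → 3 h 48 min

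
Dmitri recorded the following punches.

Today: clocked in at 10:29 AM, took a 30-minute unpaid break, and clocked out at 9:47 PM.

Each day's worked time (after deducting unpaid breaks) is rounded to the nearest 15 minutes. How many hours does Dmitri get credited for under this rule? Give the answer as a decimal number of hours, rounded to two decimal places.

Today: 10:29 AM–9:47 PM = 11 h 18 min − 30 min = 10 h 48 min → rounds to 10 h 45 min

10.75 hours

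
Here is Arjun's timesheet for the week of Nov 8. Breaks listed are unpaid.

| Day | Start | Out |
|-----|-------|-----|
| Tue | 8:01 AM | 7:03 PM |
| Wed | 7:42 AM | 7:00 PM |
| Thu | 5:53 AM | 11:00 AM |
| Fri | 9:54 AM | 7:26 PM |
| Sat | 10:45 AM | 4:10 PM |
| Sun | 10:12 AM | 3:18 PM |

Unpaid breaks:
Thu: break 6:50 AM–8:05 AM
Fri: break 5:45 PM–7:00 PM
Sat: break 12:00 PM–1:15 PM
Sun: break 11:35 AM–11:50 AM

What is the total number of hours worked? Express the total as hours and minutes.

43 h 30 min

Tue: 8:01 AM–7:03 PM = 11 h 2 min
Wed: 7:42 AM–7:00 PM = 11 h 18 min
Thu: 5:53 AM–11:00 AM = 5 h 7 min; less 75 min break → 3 h 52 min
Fri: 9:54 AM–7:26 PM = 9 h 32 min; less 75 min break → 8 h 17 min
Sat: 10:45 AM–4:10 PM = 5 h 25 min; less 75 min break → 4 h 10 min
Sun: 10:12 AM–3:18 PM = 5 h 6 min; less 15 min break → 4 h 51 min
Total: 11 h 2 min + 11 h 18 min + 3 h 52 min + 8 h 17 min + 4 h 10 min + 4 h 51 min = 43 h 30 min.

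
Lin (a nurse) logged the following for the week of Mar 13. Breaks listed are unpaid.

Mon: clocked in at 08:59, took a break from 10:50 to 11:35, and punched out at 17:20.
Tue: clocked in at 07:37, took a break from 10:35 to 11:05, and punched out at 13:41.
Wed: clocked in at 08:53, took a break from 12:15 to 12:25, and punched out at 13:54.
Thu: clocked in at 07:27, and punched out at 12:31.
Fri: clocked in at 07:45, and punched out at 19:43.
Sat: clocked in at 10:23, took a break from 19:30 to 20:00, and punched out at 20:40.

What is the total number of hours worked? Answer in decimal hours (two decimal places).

Mon: 08:59–17:20 = 8 h 21 min; less 45 min break → 7 h 36 min
Tue: 07:37–13:41 = 6 h 4 min; less 30 min break → 5 h 34 min
Wed: 08:53–13:54 = 5 h 1 min; less 10 min break → 4 h 51 min
Thu: 07:27–12:31 = 5 h 4 min
Fri: 07:45–19:43 = 11 h 58 min
Sat: 10:23–20:40 = 10 h 17 min; less 30 min break → 9 h 47 min
Total: 7 h 36 min + 5 h 34 min + 4 h 51 min + 5 h 4 min + 11 h 58 min + 9 h 47 min = 44 h 50 min.

44.83 hours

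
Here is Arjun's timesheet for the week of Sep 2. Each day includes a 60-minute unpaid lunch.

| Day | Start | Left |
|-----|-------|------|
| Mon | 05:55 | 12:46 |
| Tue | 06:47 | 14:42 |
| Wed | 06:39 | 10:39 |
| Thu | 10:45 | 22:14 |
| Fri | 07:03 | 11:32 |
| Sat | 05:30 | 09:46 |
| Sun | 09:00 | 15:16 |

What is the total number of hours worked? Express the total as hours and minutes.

Mon: 05:55–12:46 = 6 h 51 min; less 60 min break → 5 h 51 min
Tue: 06:47–14:42 = 7 h 55 min; less 60 min break → 6 h 55 min
Wed: 06:39–10:39 = 4 h 0 min; less 60 min break → 3 h 0 min
Thu: 10:45–22:14 = 11 h 29 min; less 60 min break → 10 h 29 min
Fri: 07:03–11:32 = 4 h 29 min; less 60 min break → 3 h 29 min
Sat: 05:30–09:46 = 4 h 16 min; less 60 min break → 3 h 16 min
Sun: 09:00–15:16 = 6 h 16 min; less 60 min break → 5 h 16 min
Total: 5 h 51 min + 6 h 55 min + 3 h 0 min + 10 h 29 min + 3 h 29 min + 3 h 16 min + 5 h 16 min = 38 h 16 min.

38 h 16 min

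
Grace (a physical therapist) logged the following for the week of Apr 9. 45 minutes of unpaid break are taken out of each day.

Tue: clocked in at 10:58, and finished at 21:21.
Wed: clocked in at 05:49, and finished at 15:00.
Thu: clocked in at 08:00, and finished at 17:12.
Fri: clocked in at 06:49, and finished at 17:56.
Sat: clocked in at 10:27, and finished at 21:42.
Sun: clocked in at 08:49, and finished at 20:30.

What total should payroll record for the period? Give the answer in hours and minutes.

Tue: 10:58–21:21 = 10 h 23 min; less 45 min break → 9 h 38 min
Wed: 05:49–15:00 = 9 h 11 min; less 45 min break → 8 h 26 min
Thu: 08:00–17:12 = 9 h 12 min; less 45 min break → 8 h 27 min
Fri: 06:49–17:56 = 11 h 7 min; less 45 min break → 10 h 22 min
Sat: 10:27–21:42 = 11 h 15 min; less 45 min break → 10 h 30 min
Sun: 08:49–20:30 = 11 h 41 min; less 45 min break → 10 h 56 min
Total: 9 h 38 min + 8 h 26 min + 8 h 27 min + 10 h 22 min + 10 h 30 min + 10 h 56 min = 58 h 19 min.

58 h 19 min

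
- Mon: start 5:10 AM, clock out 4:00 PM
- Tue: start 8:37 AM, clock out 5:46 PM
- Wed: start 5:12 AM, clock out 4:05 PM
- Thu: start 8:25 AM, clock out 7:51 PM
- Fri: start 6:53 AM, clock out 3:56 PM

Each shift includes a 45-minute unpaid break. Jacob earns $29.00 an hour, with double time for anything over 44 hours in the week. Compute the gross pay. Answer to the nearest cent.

Mon: 5:10 AM–4:00 PM = 10 h 50 min; less 45 min break → 10 h 5 min
Tue: 8:37 AM–5:46 PM = 9 h 9 min; less 45 min break → 8 h 24 min
Wed: 5:12 AM–4:05 PM = 10 h 53 min; less 45 min break → 10 h 8 min
Thu: 8:25 AM–7:51 PM = 11 h 26 min; less 45 min break → 10 h 41 min
Fri: 6:53 AM–3:56 PM = 9 h 3 min; less 45 min break → 8 h 18 min
Total worked: 47 h 36 min = 2856 min.
Regular 44 h 0 min = 2640 min at $29.00/h; overtime 3 h 36 min = 216 min at $58.00/h.
Pay = (2640 × $29.00 + 216 × $58.00) ÷ 60 = $1484.80.

$1484.80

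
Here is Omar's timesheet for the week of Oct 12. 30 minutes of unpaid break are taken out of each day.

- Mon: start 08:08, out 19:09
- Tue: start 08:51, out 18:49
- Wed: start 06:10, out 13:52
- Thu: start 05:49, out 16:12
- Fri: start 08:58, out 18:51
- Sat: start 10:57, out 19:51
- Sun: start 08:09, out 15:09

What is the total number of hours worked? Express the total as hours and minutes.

61 h 21 min

Mon: 08:08–19:09 = 11 h 1 min; less 30 min break → 10 h 31 min
Tue: 08:51–18:49 = 9 h 58 min; less 30 min break → 9 h 28 min
Wed: 06:10–13:52 = 7 h 42 min; less 30 min break → 7 h 12 min
Thu: 05:49–16:12 = 10 h 23 min; less 30 min break → 9 h 53 min
Fri: 08:58–18:51 = 9 h 53 min; less 30 min break → 9 h 23 min
Sat: 10:57–19:51 = 8 h 54 min; less 30 min break → 8 h 24 min
Sun: 08:09–15:09 = 7 h 0 min; less 30 min break → 6 h 30 min
Total: 10 h 31 min + 9 h 28 min + 7 h 12 min + 9 h 53 min + 9 h 23 min + 8 h 24 min + 6 h 30 min = 61 h 21 min.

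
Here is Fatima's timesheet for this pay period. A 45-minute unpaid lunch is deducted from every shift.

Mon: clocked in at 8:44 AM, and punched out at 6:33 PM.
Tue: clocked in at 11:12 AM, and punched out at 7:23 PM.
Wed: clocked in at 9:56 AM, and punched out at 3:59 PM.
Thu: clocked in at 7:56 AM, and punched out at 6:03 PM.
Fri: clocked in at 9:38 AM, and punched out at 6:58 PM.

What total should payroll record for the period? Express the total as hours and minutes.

Mon: 8:44 AM–6:33 PM = 9 h 49 min; less 45 min break → 9 h 4 min
Tue: 11:12 AM–7:23 PM = 8 h 11 min; less 45 min break → 7 h 26 min
Wed: 9:56 AM–3:59 PM = 6 h 3 min; less 45 min break → 5 h 18 min
Thu: 7:56 AM–6:03 PM = 10 h 7 min; less 45 min break → 9 h 22 min
Fri: 9:38 AM–6:58 PM = 9 h 20 min; less 45 min break → 8 h 35 min
Total: 9 h 4 min + 7 h 26 min + 5 h 18 min + 9 h 22 min + 8 h 35 min = 39 h 45 min.

39 h 45 min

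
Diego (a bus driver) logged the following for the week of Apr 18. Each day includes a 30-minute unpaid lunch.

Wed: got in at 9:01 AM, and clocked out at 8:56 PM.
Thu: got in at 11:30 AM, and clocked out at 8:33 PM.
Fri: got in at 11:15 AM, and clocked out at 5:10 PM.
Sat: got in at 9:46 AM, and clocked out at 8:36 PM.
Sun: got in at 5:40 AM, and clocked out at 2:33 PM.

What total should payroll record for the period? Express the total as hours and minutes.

44 h 6 min

Wed: 9:01 AM–8:56 PM = 11 h 55 min; less 30 min break → 11 h 25 min
Thu: 11:30 AM–8:33 PM = 9 h 3 min; less 30 min break → 8 h 33 min
Fri: 11:15 AM–5:10 PM = 5 h 55 min; less 30 min break → 5 h 25 min
Sat: 9:46 AM–8:36 PM = 10 h 50 min; less 30 min break → 10 h 20 min
Sun: 5:40 AM–2:33 PM = 8 h 53 min; less 30 min break → 8 h 23 min
Total: 11 h 25 min + 8 h 33 min + 5 h 25 min + 10 h 20 min + 8 h 23 min = 44 h 6 min.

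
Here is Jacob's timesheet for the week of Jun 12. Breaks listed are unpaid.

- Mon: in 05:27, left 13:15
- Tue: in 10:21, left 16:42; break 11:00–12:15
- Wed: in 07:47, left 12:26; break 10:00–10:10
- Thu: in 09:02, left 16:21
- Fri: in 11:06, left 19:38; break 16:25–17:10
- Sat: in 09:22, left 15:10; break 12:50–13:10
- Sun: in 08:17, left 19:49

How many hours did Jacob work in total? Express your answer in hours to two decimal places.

Mon: 05:27–13:15 = 7 h 48 min
Tue: 10:21–16:42 = 6 h 21 min; less 75 min break → 5 h 6 min
Wed: 07:47–12:26 = 4 h 39 min; less 10 min break → 4 h 29 min
Thu: 09:02–16:21 = 7 h 19 min
Fri: 11:06–19:38 = 8 h 32 min; less 45 min break → 7 h 47 min
Sat: 09:22–15:10 = 5 h 48 min; less 20 min break → 5 h 28 min
Sun: 08:17–19:49 = 11 h 32 min
Total: 7 h 48 min + 5 h 6 min + 4 h 29 min + 7 h 19 min + 7 h 47 min + 5 h 28 min + 11 h 32 min = 49 h 29 min.

49.48 hours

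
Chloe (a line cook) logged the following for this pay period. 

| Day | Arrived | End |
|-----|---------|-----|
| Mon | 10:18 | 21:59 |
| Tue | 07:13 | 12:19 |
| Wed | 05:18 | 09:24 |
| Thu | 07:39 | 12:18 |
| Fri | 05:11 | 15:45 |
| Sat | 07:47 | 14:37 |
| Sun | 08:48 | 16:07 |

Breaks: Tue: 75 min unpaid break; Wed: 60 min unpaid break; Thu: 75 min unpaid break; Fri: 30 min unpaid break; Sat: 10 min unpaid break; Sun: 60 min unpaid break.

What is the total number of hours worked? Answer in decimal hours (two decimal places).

Mon: 10:18–21:59 = 11 h 41 min
Tue: 07:13–12:19 = 5 h 6 min; less 75 min break → 3 h 51 min
Wed: 05:18–09:24 = 4 h 6 min; less 60 min break → 3 h 6 min
Thu: 07:39–12:18 = 4 h 39 min; less 75 min break → 3 h 24 min
Fri: 05:11–15:45 = 10 h 34 min; less 30 min break → 10 h 4 min
Sat: 07:47–14:37 = 6 h 50 min; less 10 min break → 6 h 40 min
Sun: 08:48–16:07 = 7 h 19 min; less 60 min break → 6 h 19 min
Total: 11 h 41 min + 3 h 51 min + 3 h 6 min + 3 h 24 min + 10 h 4 min + 6 h 40 min + 6 h 19 min = 45 h 5 min.

45.08 hours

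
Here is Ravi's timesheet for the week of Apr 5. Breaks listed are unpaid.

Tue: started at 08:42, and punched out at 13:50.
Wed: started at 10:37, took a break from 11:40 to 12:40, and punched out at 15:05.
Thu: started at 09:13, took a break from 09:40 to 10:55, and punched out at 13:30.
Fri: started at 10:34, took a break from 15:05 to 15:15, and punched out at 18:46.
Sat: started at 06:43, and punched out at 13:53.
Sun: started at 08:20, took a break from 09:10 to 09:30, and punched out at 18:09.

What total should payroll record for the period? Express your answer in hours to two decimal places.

Tue: 08:42–13:50 = 5 h 8 min
Wed: 10:37–15:05 = 4 h 28 min; less 60 min break → 3 h 28 min
Thu: 09:13–13:30 = 4 h 17 min; less 75 min break → 3 h 2 min
Fri: 10:34–18:46 = 8 h 12 min; less 10 min break → 8 h 2 min
Sat: 06:43–13:53 = 7 h 10 min
Sun: 08:20–18:09 = 9 h 49 min; less 20 min break → 9 h 29 min
Total: 5 h 8 min + 3 h 28 min + 3 h 2 min + 8 h 2 min + 7 h 10 min + 9 h 29 min = 36 h 19 min.

36.32 hours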